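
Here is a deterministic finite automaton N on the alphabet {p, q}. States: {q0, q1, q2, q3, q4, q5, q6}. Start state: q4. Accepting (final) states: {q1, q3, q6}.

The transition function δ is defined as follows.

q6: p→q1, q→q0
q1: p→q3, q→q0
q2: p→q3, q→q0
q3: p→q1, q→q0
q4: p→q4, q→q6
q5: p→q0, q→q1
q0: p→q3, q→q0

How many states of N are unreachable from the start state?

2

BFS from q4 reaches {q0, q1, q3, q4, q6}; the 2 state(s) q2, q5 are never visited.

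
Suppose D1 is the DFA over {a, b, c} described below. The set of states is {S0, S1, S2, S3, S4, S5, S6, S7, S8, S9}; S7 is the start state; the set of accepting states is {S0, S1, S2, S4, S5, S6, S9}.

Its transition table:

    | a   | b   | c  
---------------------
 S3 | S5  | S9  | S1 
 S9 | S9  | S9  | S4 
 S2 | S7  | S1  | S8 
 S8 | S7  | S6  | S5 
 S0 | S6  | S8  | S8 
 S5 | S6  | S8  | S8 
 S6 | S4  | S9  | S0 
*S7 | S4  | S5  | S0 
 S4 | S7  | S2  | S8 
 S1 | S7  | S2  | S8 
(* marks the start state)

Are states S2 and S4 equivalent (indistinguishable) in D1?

Yes

States {S3} cannot be reached from the start state, so discard them.
Start with accepting vs non-accepting: {S0,S1,S2,S4,S5,S6,S9} | {S7,S8}.
Split {S0,S1,S2,S4,S5,S6,S9} by δ(·,a) → {S0,S5,S6,S9} and {S1,S2,S4}.
On input a, block {S0,S5,S6,S9} splits into {S0,S5,S9} and {S6}.
Split {S0,S5,S9} by δ(·,a) → {S0,S5} and {S9}.
Split {S7,S8} by δ(·,a) → {S7} and {S8}.
No further refinement is possible. Final partition (6 blocks): {S0,S5} | {S7} | {S1,S2,S4} | {S6} | {S9} | {S8}.
S2 and S4 lie in the same block of the stable partition, so they are equivalent — no string distinguishes them.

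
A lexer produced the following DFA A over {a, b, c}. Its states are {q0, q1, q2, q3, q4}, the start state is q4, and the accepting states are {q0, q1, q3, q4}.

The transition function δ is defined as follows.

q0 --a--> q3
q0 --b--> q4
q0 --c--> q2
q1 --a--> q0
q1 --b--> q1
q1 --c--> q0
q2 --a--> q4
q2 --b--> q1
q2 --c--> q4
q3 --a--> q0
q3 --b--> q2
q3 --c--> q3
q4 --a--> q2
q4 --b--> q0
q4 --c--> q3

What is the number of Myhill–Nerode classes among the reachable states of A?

Initial partition by acceptance: {q0,q1,q3,q4} | {q2}.
Refine {q0,q1,q3,q4} on symbol a: members go to different blocks, giving {q0,q1,q3} and {q4}.
Refine {q0,q1,q3} on symbol b: members go to different blocks, giving {q0} and {q1} and {q3}.
Stable partition: {q0} | {q2} | {q4} | {q1} | {q3} — 5 equivalence classes.

5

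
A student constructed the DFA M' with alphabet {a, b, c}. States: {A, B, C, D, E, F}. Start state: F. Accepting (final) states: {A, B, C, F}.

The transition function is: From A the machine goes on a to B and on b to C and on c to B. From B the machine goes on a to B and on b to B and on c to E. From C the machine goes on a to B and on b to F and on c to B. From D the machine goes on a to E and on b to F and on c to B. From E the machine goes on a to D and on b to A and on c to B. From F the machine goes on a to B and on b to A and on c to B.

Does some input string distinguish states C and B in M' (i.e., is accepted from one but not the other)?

Yes

Every state is reachable, so we keep all 6.
Initial partition by acceptance: {A,B,C,F} | {D,E}.
Refine {A,B,C,F} on symbol c: members go to different blocks, giving {A,C,F} and {B}.
The partition is now stable with 3 blocks: {A,C,F} | {D,E} | {B}.
C and B end up in different blocks, so they are distinguishable. For instance, the string 'c' is accepted from only C.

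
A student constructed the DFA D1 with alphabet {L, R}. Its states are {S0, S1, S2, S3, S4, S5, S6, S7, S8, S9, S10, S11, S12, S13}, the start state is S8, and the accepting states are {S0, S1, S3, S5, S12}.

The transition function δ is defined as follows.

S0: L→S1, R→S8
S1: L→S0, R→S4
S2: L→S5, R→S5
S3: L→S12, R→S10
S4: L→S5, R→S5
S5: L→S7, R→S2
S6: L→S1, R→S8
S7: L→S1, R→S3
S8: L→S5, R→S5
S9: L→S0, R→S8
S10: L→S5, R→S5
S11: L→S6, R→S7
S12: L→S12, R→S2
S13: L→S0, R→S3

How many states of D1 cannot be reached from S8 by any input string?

Starting at S8 and following transitions, the reachable set is {S0, S1, S2, S3, S4, S5, S7, S8, S10, S12}. That leaves S6, S9, S11, S13 unreachable — 4 in total.

4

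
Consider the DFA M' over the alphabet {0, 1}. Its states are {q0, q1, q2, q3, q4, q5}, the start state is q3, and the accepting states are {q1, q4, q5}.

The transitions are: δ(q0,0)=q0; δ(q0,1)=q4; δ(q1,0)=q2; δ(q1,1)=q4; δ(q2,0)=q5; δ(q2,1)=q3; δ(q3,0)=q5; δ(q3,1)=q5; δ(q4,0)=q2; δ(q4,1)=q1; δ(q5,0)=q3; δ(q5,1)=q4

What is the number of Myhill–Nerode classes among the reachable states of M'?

States {q0} cannot be reached from the start state, so discard them.
P0 = {q1,q4,q5} | {q2,q3}.
On input 1, block {q2,q3} splits into {q2} and {q3}.
Split {q1,q4,q5} by δ(·,0) → {q1,q4} and {q5}.
No further refinement is possible. Final partition (4 blocks): {q1,q4} | {q2} | {q3} | {q5}.

4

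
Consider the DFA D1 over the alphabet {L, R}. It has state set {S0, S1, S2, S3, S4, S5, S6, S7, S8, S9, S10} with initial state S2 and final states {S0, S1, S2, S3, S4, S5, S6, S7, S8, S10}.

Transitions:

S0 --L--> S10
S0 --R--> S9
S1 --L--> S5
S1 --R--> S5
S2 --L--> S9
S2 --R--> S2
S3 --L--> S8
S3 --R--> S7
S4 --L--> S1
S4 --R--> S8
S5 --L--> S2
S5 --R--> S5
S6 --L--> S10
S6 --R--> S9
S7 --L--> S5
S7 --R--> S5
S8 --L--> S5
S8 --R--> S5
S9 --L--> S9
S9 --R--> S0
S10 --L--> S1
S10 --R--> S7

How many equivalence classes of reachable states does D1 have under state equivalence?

Reachable states from the start: {S0,S1,S2,S5,S7,S9,S10}. Unreachable: {S3,S4,S6,S8} — drop them.
P0 = {S0,S1,S2,S5,S7,S10} | {S9}.
Refine {S0,S1,S2,S5,S7,S10} on symbol L: members go to different blocks, giving {S0,S1,S5,S7,S10} and {S2}.
On input L, block {S0,S1,S5,S7,S10} splits into {S0,S1,S7,S10} and {S5}.
Split {S0,S1,S7,S10} by δ(·,L) → {S0,S10} and {S1,S7}.
On input L, block {S0,S10} splits into {S0} and {S10}.
The partition is now stable with 6 blocks: {S0} | {S9} | {S2} | {S5} | {S1,S7} | {S10}.

6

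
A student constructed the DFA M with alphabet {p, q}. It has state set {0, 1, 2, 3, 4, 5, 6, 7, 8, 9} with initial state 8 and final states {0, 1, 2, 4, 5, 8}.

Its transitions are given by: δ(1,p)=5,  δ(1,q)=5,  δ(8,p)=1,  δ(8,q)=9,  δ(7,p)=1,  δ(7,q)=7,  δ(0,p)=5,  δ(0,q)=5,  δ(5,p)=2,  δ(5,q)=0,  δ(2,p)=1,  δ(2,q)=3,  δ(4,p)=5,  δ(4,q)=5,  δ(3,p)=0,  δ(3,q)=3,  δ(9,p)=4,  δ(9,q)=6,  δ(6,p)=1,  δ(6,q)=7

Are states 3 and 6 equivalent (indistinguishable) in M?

Every state is reachable, so we keep all 10.
P0 = {0,1,2,4,5,8} | {3,6,7,9}.
Split {0,1,2,4,5,8} by δ(·,q) → {0,1,4,5} and {2,8}.
Refine {0,1,4,5} on symbol p: members go to different blocks, giving {0,1,4} and {5}.
The partition is now stable with 4 blocks: {0,1,4} | {3,6,7,9} | {2,8} | {5}.
3 and 6 lie in the same block of the stable partition, so they are equivalent — no string distinguishes them.

Yes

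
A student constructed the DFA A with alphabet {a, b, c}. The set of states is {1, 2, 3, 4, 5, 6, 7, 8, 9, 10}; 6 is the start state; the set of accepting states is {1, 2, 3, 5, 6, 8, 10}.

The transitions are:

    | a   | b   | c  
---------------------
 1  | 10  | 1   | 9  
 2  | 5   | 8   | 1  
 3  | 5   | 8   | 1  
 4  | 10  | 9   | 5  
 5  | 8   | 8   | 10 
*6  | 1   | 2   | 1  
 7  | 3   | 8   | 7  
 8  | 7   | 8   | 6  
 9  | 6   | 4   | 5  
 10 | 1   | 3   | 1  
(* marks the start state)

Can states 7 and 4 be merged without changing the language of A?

No

All states are reachable from the start state.
P0 = {1,2,3,5,6,8,10} | {4,7,9}.
Split {1,2,3,5,6,8,10} by δ(·,a) → {1,2,3,5,6,10} and {8}.
On input a, block {1,2,3,5,6,10} splits into {1,2,3,6,10} and {5}.
On input a, block {1,2,3,6,10} splits into {1,6,10} and {2,3}.
On input b, block {1,6,10} splits into {6,10} and {1}.
On input a, block {4,7,9} splits into {4,9} and {7}.
Stable partition: {6,10} | {4,9} | {8} | {5} | {2,3} | {1} | {7} — 7 equivalence classes.
7 and 4 end up in different blocks, so they are distinguishable. For instance, the string 'b' is accepted from only 7.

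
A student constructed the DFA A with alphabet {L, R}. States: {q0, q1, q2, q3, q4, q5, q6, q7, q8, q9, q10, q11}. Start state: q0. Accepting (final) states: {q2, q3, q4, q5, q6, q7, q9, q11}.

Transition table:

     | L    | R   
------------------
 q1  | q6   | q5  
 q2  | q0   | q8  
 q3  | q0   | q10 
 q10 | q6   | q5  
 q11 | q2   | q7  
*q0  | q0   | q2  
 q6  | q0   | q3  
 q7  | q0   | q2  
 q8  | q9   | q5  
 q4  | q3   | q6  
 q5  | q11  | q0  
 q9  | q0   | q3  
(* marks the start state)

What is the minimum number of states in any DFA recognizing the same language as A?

Reachable states from the start: {q0,q2,q3,q5,q6,q7,q8,q9,q10,q11}. Unreachable: {q1,q4} — drop them.
Start with accepting vs non-accepting: {q2,q3,q5,q6,q7,q9,q11} | {q0,q8,q10}.
Split {q2,q3,q5,q6,q7,q9,q11} by δ(·,L) → {q2,q3,q6,q7,q9} and {q5,q11}.
Refine {q2,q3,q6,q7,q9} on symbol R: members go to different blocks, giving {q6,q7,q9} and {q2,q3}.
Split {q0,q8,q10} by δ(·,L) → {q8,q10} and {q0}.
Split {q5,q11} by δ(·,L) → {q5} and {q11}.
The partition is now stable with 6 blocks: {q6,q7,q9} | {q8,q10} | {q5} | {q2,q3} | {q0} | {q11}.

6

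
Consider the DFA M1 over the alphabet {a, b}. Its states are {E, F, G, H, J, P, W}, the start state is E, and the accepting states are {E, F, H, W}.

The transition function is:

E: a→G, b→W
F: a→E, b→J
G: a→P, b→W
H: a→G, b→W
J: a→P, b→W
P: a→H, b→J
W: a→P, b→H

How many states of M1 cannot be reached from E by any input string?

No path from E leads to F; the other 6 states are all reachable.

1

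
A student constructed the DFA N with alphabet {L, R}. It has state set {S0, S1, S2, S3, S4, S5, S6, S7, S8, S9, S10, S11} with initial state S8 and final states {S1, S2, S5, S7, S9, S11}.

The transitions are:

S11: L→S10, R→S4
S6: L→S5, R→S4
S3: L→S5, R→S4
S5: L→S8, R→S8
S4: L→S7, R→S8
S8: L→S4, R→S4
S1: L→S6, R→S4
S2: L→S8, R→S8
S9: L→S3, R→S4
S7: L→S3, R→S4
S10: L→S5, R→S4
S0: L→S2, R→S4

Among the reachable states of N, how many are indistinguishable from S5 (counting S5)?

1

Reachable states from the start: {S3,S4,S5,S7,S8}. Unreachable: {S0,S1,S2,S6,S9,S10,S11} — drop them.
P0 = {S5,S7} | {S3,S4,S8}.
Refine {S3,S4,S8} on symbol L: members go to different blocks, giving {S3,S4} and {S8}.
On input L, block {S5,S7} splits into {S5} and {S7}.
On input L, block {S3,S4} splits into {S3} and {S4}.
Stable partition: {S5} | {S3} | {S8} | {S7} | {S4} — 5 equivalence classes.
State S5 belongs to the block {S5}, which has 1 states.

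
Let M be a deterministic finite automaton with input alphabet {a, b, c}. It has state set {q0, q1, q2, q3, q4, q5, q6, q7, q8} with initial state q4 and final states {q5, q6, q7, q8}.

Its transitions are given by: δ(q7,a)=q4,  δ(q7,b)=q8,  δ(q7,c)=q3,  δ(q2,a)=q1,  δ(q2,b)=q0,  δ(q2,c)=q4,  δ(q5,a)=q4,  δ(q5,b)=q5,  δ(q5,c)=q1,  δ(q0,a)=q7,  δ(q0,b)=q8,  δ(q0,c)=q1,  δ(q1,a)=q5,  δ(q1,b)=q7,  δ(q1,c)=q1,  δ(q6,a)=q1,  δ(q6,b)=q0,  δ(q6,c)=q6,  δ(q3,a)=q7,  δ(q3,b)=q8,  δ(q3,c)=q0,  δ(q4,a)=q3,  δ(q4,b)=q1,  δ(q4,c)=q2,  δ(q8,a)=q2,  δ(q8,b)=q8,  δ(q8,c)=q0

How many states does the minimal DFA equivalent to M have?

Reachable states from the start: {q0,q1,q2,q3,q4,q5,q7,q8}. Unreachable: {q6} — drop them.
Initial partition by acceptance: {q5,q7,q8} | {q0,q1,q2,q3,q4}.
Split {q0,q1,q2,q3,q4} by δ(·,a) → {q0,q1,q3} and {q2,q4}.
Stable partition: {q5,q7,q8} | {q0,q1,q3} | {q2,q4} — 3 equivalence classes.

3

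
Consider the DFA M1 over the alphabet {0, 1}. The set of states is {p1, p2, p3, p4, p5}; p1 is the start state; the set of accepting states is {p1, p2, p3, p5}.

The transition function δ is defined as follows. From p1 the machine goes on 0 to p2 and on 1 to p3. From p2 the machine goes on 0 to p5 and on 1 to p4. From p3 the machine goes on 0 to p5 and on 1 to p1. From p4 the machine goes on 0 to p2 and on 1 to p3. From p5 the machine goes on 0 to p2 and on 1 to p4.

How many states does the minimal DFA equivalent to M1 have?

3

Initial partition by acceptance: {p1,p2,p3,p5} | {p4}.
Refine {p1,p2,p3,p5} on symbol 1: members go to different blocks, giving {p1,p3} and {p2,p5}.
No further refinement is possible. Final partition (3 blocks): {p1,p3} | {p4} | {p2,p5}.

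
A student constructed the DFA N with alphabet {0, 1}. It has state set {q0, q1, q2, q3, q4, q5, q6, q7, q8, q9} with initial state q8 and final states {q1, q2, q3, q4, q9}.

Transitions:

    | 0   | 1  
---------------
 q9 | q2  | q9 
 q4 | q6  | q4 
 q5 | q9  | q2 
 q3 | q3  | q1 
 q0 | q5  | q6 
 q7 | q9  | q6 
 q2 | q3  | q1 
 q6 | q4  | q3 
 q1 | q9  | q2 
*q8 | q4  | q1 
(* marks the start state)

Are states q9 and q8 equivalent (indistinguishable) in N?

No

Reachable states from the start: {q1,q2,q3,q4,q6,q8,q9}. Unreachable: {q0,q5,q7} — drop them.
Start with accepting vs non-accepting: {q1,q2,q3,q4,q9} | {q6,q8}.
On input 0, block {q1,q2,q3,q4,q9} splits into {q1,q2,q3,q9} and {q4}.
The partition is now stable with 3 blocks: {q1,q2,q3,q9} | {q6,q8} | {q4}.
q9 and q8 end up in different blocks, so they are distinguishable. For instance, the string 'ε' is accepted from only q9.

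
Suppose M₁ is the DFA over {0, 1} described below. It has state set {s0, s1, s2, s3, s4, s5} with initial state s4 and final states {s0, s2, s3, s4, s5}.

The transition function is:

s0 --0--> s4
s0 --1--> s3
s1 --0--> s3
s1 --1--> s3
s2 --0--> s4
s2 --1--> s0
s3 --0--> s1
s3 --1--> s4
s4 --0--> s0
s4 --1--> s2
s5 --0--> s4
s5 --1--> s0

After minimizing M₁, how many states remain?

5

States {s5} cannot be reached from the start state, so discard them.
Initial partition by acceptance: {s0,s2,s3,s4} | {s1}.
Split {s0,s2,s3,s4} by δ(·,0) → {s0,s2,s4} and {s3}.
On input 1, block {s0,s2,s4} splits into {s2,s4} and {s0}.
Refine {s2,s4} on symbol 0: members go to different blocks, giving {s2} and {s4}.
Stable partition: {s2} | {s1} | {s3} | {s0} | {s4} — 5 equivalence classes.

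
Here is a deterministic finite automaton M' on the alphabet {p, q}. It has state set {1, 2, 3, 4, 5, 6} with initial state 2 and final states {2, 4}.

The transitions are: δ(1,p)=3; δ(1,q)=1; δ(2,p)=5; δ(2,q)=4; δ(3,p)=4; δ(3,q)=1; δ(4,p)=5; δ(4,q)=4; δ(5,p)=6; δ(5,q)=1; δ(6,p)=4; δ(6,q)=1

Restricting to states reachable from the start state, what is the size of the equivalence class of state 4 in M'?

2

Initial partition by acceptance: {2,4} | {1,3,5,6}.
Refine {1,3,5,6} on symbol p: members go to different blocks, giving {1,5} and {3,6}.
Stable partition: {2,4} | {1,5} | {3,6} — 3 equivalence classes.
The equivalence class containing 4 is {2,4}, of size 2.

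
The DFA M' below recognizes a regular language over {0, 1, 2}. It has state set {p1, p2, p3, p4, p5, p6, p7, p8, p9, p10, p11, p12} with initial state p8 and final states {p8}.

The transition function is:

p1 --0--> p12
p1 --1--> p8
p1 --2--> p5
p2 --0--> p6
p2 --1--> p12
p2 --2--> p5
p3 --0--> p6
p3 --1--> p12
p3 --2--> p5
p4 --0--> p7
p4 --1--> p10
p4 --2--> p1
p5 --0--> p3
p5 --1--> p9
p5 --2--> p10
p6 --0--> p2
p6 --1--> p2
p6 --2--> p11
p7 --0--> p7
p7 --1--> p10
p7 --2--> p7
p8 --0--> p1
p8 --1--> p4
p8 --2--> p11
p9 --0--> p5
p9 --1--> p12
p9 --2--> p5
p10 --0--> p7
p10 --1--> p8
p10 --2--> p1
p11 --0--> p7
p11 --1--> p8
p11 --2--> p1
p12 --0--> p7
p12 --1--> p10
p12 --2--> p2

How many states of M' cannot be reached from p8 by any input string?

0

Exploring from p8, all states are eventually visited, so none are unreachable.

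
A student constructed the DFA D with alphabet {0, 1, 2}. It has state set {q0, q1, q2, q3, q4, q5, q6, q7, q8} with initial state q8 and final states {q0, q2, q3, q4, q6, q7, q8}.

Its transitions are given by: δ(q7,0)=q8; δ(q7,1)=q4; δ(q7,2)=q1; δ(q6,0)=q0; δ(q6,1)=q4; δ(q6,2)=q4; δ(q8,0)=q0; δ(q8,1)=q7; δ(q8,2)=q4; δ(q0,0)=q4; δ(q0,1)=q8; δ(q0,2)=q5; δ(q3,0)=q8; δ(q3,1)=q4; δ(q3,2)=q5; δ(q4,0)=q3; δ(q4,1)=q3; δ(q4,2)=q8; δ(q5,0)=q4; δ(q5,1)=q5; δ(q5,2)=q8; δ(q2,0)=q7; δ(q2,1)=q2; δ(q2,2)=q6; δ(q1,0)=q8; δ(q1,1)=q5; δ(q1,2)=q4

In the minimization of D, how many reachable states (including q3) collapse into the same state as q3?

First remove the unreachable states {q2,q6}; 7 states remain.
Start with accepting vs non-accepting: {q0,q3,q4,q7,q8} | {q1,q5}.
Split {q0,q3,q4,q7,q8} by δ(·,2) → {q0,q3,q7} and {q4,q8}.
No further refinement is possible. Final partition (3 blocks): {q0,q3,q7} | {q1,q5} | {q4,q8}.
State q3 belongs to the block {q0,q3,q7}, which has 3 states.

3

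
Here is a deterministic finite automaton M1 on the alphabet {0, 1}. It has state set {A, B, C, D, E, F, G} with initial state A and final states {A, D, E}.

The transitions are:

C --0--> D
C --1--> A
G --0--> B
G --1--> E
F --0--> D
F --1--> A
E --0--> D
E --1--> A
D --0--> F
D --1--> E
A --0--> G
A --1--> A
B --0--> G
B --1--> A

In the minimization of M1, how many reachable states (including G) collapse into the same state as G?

Reachable states from the start: {A,B,D,E,F,G}. Unreachable: {C} — drop them.
P0 = {A,D,E} | {B,F,G}.
Refine {A,D,E} on symbol 0: members go to different blocks, giving {A,D} and {E}.
On input 1, block {A,D} splits into {A} and {D}.
Refine {B,F,G} on symbol 0: members go to different blocks, giving {B,G} and {F}.
Refine {B,G} on symbol 1: members go to different blocks, giving {B} and {G}.
Stable partition: {A} | {B} | {E} | {D} | {F} | {G} — 6 equivalence classes.
State G belongs to the block {G}, which has 1 states.

1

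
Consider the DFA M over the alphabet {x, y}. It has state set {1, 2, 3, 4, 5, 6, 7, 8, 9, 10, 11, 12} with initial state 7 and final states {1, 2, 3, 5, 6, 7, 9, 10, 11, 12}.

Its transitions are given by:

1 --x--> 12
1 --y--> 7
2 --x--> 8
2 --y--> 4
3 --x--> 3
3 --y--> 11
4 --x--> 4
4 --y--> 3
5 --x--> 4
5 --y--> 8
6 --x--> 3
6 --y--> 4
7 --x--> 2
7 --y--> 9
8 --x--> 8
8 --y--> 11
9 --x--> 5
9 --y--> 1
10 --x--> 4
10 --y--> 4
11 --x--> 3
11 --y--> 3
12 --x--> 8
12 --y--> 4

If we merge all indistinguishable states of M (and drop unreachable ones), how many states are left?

4

States {6,10} cannot be reached from the start state, so discard them.
P0 = {1,2,3,5,7,9,11,12} | {4,8}.
On input x, block {1,2,3,5,7,9,11,12} splits into {1,3,7,9,11} and {2,5,12}.
Split {1,3,7,9,11} by δ(·,x) → {1,7,9} and {3,11}.
Stable partition: {1,7,9} | {4,8} | {2,5,12} | {3,11} — 4 equivalence classes.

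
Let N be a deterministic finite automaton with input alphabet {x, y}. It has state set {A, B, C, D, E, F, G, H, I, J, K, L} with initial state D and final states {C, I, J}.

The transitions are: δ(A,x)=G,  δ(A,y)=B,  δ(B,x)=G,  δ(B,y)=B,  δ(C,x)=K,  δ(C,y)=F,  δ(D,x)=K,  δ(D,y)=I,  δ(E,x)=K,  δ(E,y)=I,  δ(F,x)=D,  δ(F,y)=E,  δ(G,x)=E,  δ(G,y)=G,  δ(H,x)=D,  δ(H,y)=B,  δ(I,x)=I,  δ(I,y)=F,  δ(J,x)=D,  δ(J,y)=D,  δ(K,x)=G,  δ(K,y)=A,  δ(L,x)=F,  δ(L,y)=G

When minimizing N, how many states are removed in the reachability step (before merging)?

Starting at D and following transitions, the reachable set is {A, B, D, E, F, G, I, K}. That leaves C, H, J, L unreachable — 4 in total.

4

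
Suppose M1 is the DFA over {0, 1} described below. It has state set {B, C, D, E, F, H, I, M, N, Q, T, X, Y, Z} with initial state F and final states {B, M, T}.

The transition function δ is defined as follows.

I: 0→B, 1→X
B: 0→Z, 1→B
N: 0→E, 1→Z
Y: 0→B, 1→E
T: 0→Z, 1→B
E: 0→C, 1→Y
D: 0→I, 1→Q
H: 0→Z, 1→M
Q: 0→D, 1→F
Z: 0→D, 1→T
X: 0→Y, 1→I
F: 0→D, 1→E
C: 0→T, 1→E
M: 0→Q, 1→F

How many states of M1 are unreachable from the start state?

No path from F leads to H, M, N; the other 11 states are all reachable.

3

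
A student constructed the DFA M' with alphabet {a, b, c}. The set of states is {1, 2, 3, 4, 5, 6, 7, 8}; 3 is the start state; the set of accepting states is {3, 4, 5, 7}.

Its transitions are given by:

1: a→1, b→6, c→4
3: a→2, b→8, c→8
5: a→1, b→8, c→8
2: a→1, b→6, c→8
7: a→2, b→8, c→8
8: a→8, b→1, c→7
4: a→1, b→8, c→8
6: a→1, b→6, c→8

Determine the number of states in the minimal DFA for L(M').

States {5} cannot be reached from the start state, so discard them.
Initial partition by acceptance: {3,4,7} | {1,2,6,8}.
Refine {1,2,6,8} on symbol c: members go to different blocks, giving {1,8} and {2,6}.
Refine {3,4,7} on symbol a: members go to different blocks, giving {3,7} and {4}.
Split {1,8} by δ(·,b) → {1} and {8}.
Stable partition: {3,7} | {1} | {2,6} | {4} | {8} — 5 equivalence classes.

5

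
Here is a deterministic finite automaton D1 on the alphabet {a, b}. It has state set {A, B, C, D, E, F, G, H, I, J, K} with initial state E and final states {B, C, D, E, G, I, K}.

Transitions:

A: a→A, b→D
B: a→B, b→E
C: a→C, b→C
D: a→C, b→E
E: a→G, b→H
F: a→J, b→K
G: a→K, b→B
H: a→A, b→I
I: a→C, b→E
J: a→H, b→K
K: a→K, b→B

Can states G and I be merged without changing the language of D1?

Reachable states from the start: {A,B,C,D,E,G,H,I,K}. Unreachable: {F,J} — drop them.
P0 = {B,C,D,E,G,I,K} | {A,H}.
On input b, block {B,C,D,E,G,I,K} splits into {B,C,D,G,I,K} and {E}.
Split {B,C,D,G,I,K} by δ(·,b) → {B,D,I} and {C,G,K}.
Split {B,D,I} by δ(·,a) → {D,I} and {B}.
Refine {C,G,K} on symbol b: members go to different blocks, giving {G,K} and {C}.
The partition is now stable with 6 blocks: {D,I} | {A,H} | {E} | {G,K} | {B} | {C}.
G and I end up in different blocks, so they are distinguishable. For instance, the string 'bb' is accepted from only G.

No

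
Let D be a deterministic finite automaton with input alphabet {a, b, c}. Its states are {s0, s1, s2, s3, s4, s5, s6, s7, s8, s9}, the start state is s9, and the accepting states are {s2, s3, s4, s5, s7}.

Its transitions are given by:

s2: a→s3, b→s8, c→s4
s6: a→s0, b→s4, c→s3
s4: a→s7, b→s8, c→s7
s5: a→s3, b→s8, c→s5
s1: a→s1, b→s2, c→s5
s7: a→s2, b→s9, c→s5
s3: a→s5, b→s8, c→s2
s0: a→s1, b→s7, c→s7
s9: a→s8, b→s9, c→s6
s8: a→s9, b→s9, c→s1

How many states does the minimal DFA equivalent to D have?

Every state is reachable, so we keep all 10.
P0 = {s2,s3,s4,s5,s7} | {s0,s1,s6,s8,s9}.
On input b, block {s0,s1,s6,s8,s9} splits into {s0,s1,s6} and {s8,s9}.
The partition is now stable with 3 blocks: {s2,s3,s4,s5,s7} | {s0,s1,s6} | {s8,s9}.

3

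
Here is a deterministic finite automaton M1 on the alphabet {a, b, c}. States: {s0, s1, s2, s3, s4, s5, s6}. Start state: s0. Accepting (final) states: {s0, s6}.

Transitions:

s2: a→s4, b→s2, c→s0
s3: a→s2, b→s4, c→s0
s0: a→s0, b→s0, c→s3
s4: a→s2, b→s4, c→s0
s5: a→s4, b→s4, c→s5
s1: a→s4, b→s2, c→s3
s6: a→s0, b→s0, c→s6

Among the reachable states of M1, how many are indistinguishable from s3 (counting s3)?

Reachable states from the start: {s0,s2,s3,s4}. Unreachable: {s1,s5,s6} — drop them.
Start with accepting vs non-accepting: {s0} | {s2,s3,s4}.
No further refinement is possible. Final partition (2 blocks): {s0} | {s2,s3,s4}.
The equivalence class containing s3 is {s2,s3,s4}, of size 3.

3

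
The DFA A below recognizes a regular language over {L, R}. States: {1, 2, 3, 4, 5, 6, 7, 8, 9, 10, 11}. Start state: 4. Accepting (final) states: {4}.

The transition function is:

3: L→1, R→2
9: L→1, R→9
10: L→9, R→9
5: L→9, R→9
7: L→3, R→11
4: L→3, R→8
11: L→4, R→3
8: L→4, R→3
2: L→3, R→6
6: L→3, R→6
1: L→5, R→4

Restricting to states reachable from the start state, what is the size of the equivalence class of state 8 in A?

Reachable states from the start: {1,2,3,4,5,6,8,9}. Unreachable: {7,10,11} — drop them.
Initial partition by acceptance: {4} | {1,2,3,5,6,8,9}.
Refine {1,2,3,5,6,8,9} on symbol L: members go to different blocks, giving {1,2,3,5,6,9} and {8}.
Split {1,2,3,5,6,9} by δ(·,R) → {2,3,5,6,9} and {1}.
On input L, block {2,3,5,6,9} splits into {2,5,6} and {3,9}.
On input R, block {2,5,6} splits into {2,6} and {5}.
Split {3,9} by δ(·,R) → {3} and {9}.
The partition is now stable with 7 blocks: {4} | {2,6} | {8} | {1} | {3} | {5} | {9}.
The equivalence class containing 8 is {8}, of size 1.

1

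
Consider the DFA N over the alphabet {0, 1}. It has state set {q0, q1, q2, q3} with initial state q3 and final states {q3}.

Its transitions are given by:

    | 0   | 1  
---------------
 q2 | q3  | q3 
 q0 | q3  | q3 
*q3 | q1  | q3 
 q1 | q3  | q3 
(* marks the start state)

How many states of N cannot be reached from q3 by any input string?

2

Starting at q3 and following transitions, the reachable set is {q1, q3}. That leaves q0, q2 unreachable — 2 in total.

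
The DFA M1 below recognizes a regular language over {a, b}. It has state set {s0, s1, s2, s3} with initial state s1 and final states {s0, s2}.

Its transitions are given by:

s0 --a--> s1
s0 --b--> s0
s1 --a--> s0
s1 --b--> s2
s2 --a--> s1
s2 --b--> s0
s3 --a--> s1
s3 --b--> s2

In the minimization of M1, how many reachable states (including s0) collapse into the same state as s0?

2

States {s3} cannot be reached from the start state, so discard them.
Start with accepting vs non-accepting: {s0,s2} | {s1}.
Stable partition: {s0,s2} | {s1} — 2 equivalence classes.
State s0 belongs to the block {s0,s2}, which has 2 states.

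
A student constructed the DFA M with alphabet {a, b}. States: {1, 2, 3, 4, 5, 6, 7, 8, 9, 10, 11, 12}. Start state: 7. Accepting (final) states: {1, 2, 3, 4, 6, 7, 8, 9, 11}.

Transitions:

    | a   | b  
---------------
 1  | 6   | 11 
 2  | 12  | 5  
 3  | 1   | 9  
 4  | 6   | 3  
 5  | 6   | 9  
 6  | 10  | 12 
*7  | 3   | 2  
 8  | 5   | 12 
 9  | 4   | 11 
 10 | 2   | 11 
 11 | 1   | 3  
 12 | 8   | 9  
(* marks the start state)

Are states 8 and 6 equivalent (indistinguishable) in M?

Start with accepting vs non-accepting: {1,2,3,4,6,7,8,9,11} | {5,10,12}.
Split {1,2,3,4,6,7,8,9,11} by δ(·,a) → {1,3,4,7,9,11} and {2,6,8}.
On input a, block {1,3,4,7,9,11} splits into {3,7,9,11} and {1,4}.
On input a, block {3,7,9,11} splits into {3,9,11} and {7}.
The partition is now stable with 5 blocks: {3,9,11} | {5,10,12} | {2,6,8} | {1,4} | {7}.
8 and 6 lie in the same block of the stable partition, so they are equivalent — no string distinguishes them.

Yes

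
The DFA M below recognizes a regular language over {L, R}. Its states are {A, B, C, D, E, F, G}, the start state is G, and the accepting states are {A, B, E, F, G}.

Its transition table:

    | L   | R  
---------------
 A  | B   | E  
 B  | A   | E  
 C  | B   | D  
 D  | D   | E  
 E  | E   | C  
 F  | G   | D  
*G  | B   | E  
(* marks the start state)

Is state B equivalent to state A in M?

States {F} cannot be reached from the start state, so discard them.
P0 = {A,B,E,G} | {C,D}.
Split {A,B,E,G} by δ(·,R) → {A,B,G} and {E}.
Split {C,D} by δ(·,L) → {C} and {D}.
The partition is now stable with 4 blocks: {A,B,G} | {C} | {E} | {D}.
B and A lie in the same block of the stable partition, so they are equivalent — no string distinguishes them.

Yes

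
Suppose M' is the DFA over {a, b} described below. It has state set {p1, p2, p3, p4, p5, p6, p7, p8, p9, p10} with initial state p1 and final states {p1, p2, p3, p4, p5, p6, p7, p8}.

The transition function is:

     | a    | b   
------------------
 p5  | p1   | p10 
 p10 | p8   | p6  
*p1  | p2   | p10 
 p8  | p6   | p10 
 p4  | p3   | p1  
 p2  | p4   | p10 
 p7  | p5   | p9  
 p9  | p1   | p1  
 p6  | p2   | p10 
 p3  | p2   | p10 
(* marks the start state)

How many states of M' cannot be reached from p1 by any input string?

Starting at p1 and following transitions, the reachable set is {p1, p2, p3, p4, p6, p8, p10}. That leaves p5, p7, p9 unreachable — 3 in total.

3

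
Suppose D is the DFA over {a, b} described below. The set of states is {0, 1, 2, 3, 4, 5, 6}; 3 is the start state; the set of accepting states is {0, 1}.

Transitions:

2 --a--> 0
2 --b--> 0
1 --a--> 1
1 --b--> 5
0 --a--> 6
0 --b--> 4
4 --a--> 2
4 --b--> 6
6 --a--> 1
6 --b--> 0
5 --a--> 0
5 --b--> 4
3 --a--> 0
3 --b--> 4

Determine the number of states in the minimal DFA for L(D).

P0 = {0,1} | {2,3,4,5,6}.
Split {0,1} by δ(·,a) → {0} and {1}.
On input a, block {2,3,4,5,6} splits into {2,3,5} and {4} and {6}.
Refine {2,3,5} on symbol b: members go to different blocks, giving {3,5} and {2}.
No further refinement is possible. Final partition (6 blocks): {0} | {3,5} | {1} | {4} | {6} | {2}.

6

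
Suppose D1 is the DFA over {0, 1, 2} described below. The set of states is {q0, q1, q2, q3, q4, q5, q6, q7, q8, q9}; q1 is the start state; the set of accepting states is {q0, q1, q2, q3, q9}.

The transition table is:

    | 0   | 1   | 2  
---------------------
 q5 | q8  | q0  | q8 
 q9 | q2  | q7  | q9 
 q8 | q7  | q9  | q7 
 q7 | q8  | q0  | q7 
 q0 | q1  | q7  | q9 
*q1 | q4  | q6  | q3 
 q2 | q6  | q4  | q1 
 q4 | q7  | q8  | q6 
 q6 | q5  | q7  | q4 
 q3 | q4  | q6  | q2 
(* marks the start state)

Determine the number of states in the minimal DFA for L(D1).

4

Every state is reachable, so we keep all 10.
P0 = {q0,q1,q2,q3,q9} | {q4,q5,q6,q7,q8}.
On input 0, block {q0,q1,q2,q3,q9} splits into {q1,q2,q3} and {q0,q9}.
Refine {q4,q5,q6,q7,q8} on symbol 1: members go to different blocks, giving {q5,q7,q8} and {q4,q6}.
Stable partition: {q1,q2,q3} | {q5,q7,q8} | {q0,q9} | {q4,q6} — 4 equivalence classes.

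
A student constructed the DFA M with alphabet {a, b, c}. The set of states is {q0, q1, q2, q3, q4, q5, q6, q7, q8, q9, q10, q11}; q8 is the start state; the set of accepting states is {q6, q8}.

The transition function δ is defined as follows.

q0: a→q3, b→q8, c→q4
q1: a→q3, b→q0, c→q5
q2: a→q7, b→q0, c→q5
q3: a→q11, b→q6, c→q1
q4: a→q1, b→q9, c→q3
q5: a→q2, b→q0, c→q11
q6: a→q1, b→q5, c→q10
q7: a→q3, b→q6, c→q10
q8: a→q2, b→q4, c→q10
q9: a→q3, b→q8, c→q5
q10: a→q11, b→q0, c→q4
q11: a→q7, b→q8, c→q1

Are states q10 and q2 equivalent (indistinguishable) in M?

All states are reachable from the start state.
Initial partition by acceptance: {q6,q8} | {q0,q1,q2,q3,q4,q5,q7,q9,q10,q11}.
Refine {q0,q1,q2,q3,q4,q5,q7,q9,q10,q11} on symbol b: members go to different blocks, giving {q0,q3,q7,q9,q11} and {q1,q2,q4,q5,q10}.
Split {q1,q2,q4,q5,q10} by δ(·,a) → {q1,q2,q10} and {q4,q5}.
On input c, block {q0,q3,q7,q9,q11} splits into {q3,q7,q11} and {q0,q9}.
The partition is now stable with 5 blocks: {q6,q8} | {q3,q7,q11} | {q1,q2,q10} | {q4,q5} | {q0,q9}.
q10 and q2 lie in the same block of the stable partition, so they are equivalent — no string distinguishes them.

Yes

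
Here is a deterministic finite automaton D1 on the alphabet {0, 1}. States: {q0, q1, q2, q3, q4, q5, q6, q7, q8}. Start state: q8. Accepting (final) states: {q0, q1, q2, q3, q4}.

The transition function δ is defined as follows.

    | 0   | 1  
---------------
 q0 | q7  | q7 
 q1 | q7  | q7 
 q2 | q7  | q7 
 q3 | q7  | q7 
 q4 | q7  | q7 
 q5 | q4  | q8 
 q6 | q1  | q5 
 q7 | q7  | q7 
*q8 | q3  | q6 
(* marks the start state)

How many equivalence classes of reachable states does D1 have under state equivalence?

First remove the unreachable states {q0,q2}; 7 states remain.
Initial partition by acceptance: {q1,q3,q4} | {q5,q6,q7,q8}.
Refine {q5,q6,q7,q8} on symbol 0: members go to different blocks, giving {q5,q6,q8} and {q7}.
The partition is now stable with 3 blocks: {q1,q3,q4} | {q5,q6,q8} | {q7}.

3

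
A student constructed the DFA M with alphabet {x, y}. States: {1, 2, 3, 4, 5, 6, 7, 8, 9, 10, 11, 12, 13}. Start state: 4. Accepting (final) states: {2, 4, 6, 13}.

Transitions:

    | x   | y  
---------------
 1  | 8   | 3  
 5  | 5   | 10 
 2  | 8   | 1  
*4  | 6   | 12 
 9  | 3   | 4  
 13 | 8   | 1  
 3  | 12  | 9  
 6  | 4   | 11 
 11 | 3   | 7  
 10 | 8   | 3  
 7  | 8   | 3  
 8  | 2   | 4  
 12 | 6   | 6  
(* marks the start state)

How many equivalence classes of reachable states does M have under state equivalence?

First remove the unreachable states {5,10,13}; 10 states remain.
Initial partition by acceptance: {2,4,6} | {1,3,7,8,9,11,12}.
Refine {2,4,6} on symbol x: members go to different blocks, giving {4,6} and {2}.
Refine {1,3,7,8,9,11,12} on symbol x: members go to different blocks, giving {1,3,7,9,11} and {8} and {12}.
Split {4,6} by δ(·,y) → {4} and {6}.
Split {1,3,7,9,11} by δ(·,x) → {1,7} and {9,11} and {3}.
Split {9,11} by δ(·,y) → {9} and {11}.
No further refinement is possible. Final partition (9 blocks): {4} | {1,7} | {2} | {8} | {12} | {6} | {9} | {3} | {11}.

9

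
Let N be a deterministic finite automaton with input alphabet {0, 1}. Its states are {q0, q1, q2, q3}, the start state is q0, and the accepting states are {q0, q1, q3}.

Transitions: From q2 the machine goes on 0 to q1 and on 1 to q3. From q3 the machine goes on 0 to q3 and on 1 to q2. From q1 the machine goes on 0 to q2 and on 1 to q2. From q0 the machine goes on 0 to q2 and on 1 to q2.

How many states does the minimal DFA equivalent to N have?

All states are reachable from the start state.
P0 = {q0,q1,q3} | {q2}.
Split {q0,q1,q3} by δ(·,0) → {q0,q1} and {q3}.
Stable partition: {q0,q1} | {q2} | {q3} — 3 equivalence classes.

3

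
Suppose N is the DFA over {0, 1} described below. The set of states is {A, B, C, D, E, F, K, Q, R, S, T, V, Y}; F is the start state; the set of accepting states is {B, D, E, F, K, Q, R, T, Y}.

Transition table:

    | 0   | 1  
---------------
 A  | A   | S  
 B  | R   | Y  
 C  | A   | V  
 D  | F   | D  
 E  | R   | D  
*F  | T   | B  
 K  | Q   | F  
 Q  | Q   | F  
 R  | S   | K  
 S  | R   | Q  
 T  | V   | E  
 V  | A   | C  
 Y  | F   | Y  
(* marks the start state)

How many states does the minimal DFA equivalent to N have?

P0 = {B,D,E,F,K,Q,R,T,Y} | {A,C,S,V}.
On input 0, block {B,D,E,F,K,Q,R,T,Y} splits into {B,D,E,F,K,Q,Y} and {R,T}.
On input 0, block {B,D,E,F,K,Q,Y} splits into {D,K,Q,Y} and {B,E,F}.
Refine {D,K,Q,Y} on symbol 0: members go to different blocks, giving {K,Q} and {D,Y}.
Refine {A,C,S,V} on symbol 0: members go to different blocks, giving {A,C,V} and {S}.
On input 1, block {A,C,V} splits into {C,V} and {A}.
Split {R,T} by δ(·,0) → {R} and {T}.
Refine {B,E,F} on symbol 0: members go to different blocks, giving {B,E} and {F}.
Stable partition: {K,Q} | {C,V} | {R} | {B,E} | {D,Y} | {S} | {A} | {T} | {F} — 9 equivalence classes.

9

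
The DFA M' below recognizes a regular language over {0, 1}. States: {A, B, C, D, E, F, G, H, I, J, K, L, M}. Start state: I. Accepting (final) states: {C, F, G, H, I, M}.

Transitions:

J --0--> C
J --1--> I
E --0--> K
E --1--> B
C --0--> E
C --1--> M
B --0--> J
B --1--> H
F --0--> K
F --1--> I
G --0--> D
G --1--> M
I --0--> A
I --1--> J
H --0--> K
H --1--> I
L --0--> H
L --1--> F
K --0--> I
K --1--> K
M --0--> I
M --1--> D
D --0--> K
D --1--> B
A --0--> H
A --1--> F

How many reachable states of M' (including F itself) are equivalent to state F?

2

Reachable states from the start: {A,B,C,D,E,F,H,I,J,K,M}. Unreachable: {G,L} — drop them.
Initial partition by acceptance: {C,F,H,I,M} | {A,B,D,E,J,K}.
Refine {C,F,H,I,M} on symbol 0: members go to different blocks, giving {C,F,H,I} and {M}.
Split {C,F,H,I} by δ(·,1) → {F,H} and {C} and {I}.
Refine {A,B,D,E,J,K} on symbol 0: members go to different blocks, giving {B,D,E} and {A} and {J} and {K}.
On input 0, block {B,D,E} splits into {D,E} and {B}.
Stable partition: {F,H} | {D,E} | {M} | {C} | {I} | {A} | {J} | {K} | {B} — 9 equivalence classes.
The equivalence class containing F is {F,H}, of size 2.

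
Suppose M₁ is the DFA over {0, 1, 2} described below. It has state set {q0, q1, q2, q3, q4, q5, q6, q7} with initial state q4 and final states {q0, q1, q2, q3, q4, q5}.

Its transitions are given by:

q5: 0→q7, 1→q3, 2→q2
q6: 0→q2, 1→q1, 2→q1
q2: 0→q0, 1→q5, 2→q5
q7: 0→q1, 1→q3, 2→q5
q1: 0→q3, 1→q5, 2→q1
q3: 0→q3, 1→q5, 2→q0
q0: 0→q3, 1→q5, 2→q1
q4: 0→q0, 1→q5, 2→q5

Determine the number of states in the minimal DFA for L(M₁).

4

States {q6} cannot be reached from the start state, so discard them.
P0 = {q0,q1,q2,q3,q4,q5} | {q7}.
On input 0, block {q0,q1,q2,q3,q4,q5} splits into {q0,q1,q2,q3,q4} and {q5}.
Split {q0,q1,q2,q3,q4} by δ(·,2) → {q0,q1,q3} and {q2,q4}.
Stable partition: {q0,q1,q3} | {q7} | {q5} | {q2,q4} — 4 equivalence classes.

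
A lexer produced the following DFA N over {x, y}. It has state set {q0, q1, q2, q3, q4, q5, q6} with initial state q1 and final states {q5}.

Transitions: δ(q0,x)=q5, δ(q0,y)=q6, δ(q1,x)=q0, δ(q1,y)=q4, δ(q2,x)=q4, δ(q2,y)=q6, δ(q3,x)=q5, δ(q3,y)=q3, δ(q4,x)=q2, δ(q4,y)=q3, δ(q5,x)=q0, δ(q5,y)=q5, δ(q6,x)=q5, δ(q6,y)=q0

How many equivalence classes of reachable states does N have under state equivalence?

4

Every state is reachable, so we keep all 7.
P0 = {q5} | {q0,q1,q2,q3,q4,q6}.
Split {q0,q1,q2,q3,q4,q6} by δ(·,x) → {q0,q3,q6} and {q1,q2,q4}.
Refine {q1,q2,q4} on symbol x: members go to different blocks, giving {q2,q4} and {q1}.
The partition is now stable with 4 blocks: {q5} | {q0,q3,q6} | {q2,q4} | {q1}.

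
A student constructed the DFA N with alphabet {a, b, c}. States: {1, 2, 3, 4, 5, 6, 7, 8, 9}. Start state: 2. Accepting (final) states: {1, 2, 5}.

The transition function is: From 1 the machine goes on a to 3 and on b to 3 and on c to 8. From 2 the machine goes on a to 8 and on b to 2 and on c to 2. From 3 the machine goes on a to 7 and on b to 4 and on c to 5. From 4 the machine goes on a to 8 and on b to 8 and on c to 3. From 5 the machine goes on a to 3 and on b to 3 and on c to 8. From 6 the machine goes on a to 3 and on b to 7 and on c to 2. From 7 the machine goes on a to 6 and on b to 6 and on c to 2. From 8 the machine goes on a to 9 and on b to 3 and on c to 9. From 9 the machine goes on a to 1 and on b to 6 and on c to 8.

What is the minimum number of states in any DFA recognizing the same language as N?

8

Every state is reachable, so we keep all 9.
P0 = {1,2,5} | {3,4,6,7,8,9}.
On input b, block {1,2,5} splits into {1,5} and {2}.
Refine {3,4,6,7,8,9} on symbol a: members go to different blocks, giving {3,4,6,7,8} and {9}.
On input a, block {3,4,6,7,8} splits into {3,4,6,7} and {8}.
Split {3,4,6,7} by δ(·,a) → {3,6,7} and {4}.
Split {3,6,7} by δ(·,b) → {6,7} and {3}.
On input a, block {6,7} splits into {6} and {7}.
No further refinement is possible. Final partition (8 blocks): {1,5} | {6} | {2} | {9} | {8} | {4} | {3} | {7}.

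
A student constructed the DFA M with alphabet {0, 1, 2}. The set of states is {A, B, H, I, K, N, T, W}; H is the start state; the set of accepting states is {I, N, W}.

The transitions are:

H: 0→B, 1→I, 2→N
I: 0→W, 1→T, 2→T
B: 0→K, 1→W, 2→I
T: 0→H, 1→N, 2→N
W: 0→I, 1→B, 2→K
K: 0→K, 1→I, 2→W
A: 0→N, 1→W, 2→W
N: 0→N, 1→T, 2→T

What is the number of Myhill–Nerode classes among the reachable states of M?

Reachable states from the start: {B,H,I,K,N,T,W}. Unreachable: {A} — drop them.
P0 = {I,N,W} | {B,H,K,T}.
No further refinement is possible. Final partition (2 blocks): {I,N,W} | {B,H,K,T}.

2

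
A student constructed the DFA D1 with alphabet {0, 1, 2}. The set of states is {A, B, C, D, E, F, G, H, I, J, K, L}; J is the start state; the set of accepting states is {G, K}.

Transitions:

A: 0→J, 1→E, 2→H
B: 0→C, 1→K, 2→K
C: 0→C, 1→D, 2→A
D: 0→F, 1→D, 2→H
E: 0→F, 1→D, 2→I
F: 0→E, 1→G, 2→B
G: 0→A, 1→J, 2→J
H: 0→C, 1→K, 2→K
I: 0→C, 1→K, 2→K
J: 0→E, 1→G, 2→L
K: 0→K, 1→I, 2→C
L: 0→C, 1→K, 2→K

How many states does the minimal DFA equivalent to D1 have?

6

P0 = {G,K} | {A,B,C,D,E,F,H,I,J,L}.
On input 0, block {G,K} splits into {G} and {K}.
Refine {A,B,C,D,E,F,H,I,J,L} on symbol 1: members go to different blocks, giving {A,C,D,E} and {B,H,I,L} and {F,J}.
On input 0, block {A,C,D,E} splits into {A,D,E} and {C}.
No further refinement is possible. Final partition (6 blocks): {G} | {A,D,E} | {K} | {B,H,I,L} | {F,J} | {C}.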